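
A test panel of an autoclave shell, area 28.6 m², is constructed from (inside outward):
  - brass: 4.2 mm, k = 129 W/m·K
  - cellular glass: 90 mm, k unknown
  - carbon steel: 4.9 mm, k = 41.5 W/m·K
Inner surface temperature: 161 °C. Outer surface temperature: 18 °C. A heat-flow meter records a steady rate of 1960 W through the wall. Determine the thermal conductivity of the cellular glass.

Using the resistance-network approach (series):
R_brass = L/(kA) = 0.0042/(129×28.6) = 1.138×10^-6 K/W
R_carbon steel = L/(kA) = 0.0049/(41.5×28.6) = 4.128×10^-6 K/W
Sum of known resistances R_other = 5.267×10^-6 K/W
Total R = ΔT/Q = 143/1960 = 0.07296 K/W
R_cellular glass = R_total − R_other = 0.07295 K/W
k = L/(R·A) = 0.09/(0.07295×28.6)

k ≈ 0.0431 W/(m·K)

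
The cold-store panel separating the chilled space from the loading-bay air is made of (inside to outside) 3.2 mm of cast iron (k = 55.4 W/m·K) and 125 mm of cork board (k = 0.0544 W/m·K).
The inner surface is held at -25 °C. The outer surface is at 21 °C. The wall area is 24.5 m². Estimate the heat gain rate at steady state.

Q ≈ 490 W

Model the wall as resistances in series:
R_cast iron = L/(kA) = 0.0032/(55.4×24.5) = 2.358×10^-6 K/W
R_cork board = L/(kA) = 0.125/(0.0544×24.5) = 0.09379 K/W
R_total = 0.09379 K/W
Q = ΔT / R_total = 46 / 0.09379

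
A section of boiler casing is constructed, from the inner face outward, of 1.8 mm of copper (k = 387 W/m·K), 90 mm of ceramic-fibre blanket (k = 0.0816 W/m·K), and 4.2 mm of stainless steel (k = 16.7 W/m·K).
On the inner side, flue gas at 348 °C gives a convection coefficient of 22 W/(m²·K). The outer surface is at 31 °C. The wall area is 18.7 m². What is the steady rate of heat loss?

Q ≈ 5160 W

Using the resistance-network approach (series):
R_inner film = 1/(h_i·A) = 1/(22×18.7) = 0.002431 K/W
R_copper = L/(kA) = 0.0018/(387×18.7) = 2.487×10^-7 K/W
R_ceramic-fibre blanket = L/(kA) = 0.09/(0.0816×18.7) = 0.05898 K/W
R_stainless steel = L/(kA) = 0.0042/(16.7×18.7) = 1.345×10^-5 K/W
R_total = 0.06143 K/W
Q = ΔT / R_total = 317 / 0.06143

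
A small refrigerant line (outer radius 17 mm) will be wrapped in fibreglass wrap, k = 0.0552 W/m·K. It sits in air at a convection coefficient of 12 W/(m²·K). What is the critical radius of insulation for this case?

For a cylinder r_cr = k/h = 0.0552/12
r_cr = 4.6 mm; since the bare radius (17 mm) is above r_cr, any added insulation will reduce heat loss.

r_cr ≈ 4.6 mm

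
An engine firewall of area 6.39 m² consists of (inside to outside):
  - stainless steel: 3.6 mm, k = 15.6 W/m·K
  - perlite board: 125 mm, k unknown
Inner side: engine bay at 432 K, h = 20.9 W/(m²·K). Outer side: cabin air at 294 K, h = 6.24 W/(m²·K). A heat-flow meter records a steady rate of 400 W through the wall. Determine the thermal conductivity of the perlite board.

Model the wall as resistances in series:
R_inner film = 1/(h_i·A) = 1/(20.9×6.39) = 0.007488 K/W
R_stainless steel = L/(kA) = 0.0036/(15.6×6.39) = 3.611×10^-5 K/W
R_outer film = 1/(h_o·A) = 1/(6.24×6.39) = 0.02508 K/W
Sum of known resistances R_other = 0.0326 K/W
Total R = ΔT/Q = 138/400 = 0.345 K/W
R_perlite board = R_total − R_other = 0.3124 K/W
k = L/(R·A) = 0.125/(0.3124×6.39)

k ≈ 0.0626 W/(m·K)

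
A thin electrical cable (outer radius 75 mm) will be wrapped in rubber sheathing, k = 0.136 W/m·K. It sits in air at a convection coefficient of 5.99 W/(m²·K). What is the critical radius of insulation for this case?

r_cr ≈ 22.7 mm

For a cylinder r_cr = k/h = 0.136/5.99
r_cr = 22.7 mm; since the bare radius (75 mm) is above r_cr, any added insulation will reduce heat loss.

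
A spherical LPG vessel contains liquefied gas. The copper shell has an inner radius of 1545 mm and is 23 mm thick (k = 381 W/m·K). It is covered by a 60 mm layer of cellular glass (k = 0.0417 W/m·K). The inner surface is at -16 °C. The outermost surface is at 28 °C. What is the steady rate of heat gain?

For a spherical shell R = (1/r₁ − 1/r₂)/(4πk); film R = 1/(h·4πr²). In series:
R_copper shell = (1/1.545 − 1/1.568)/(4π×381) = 1.983×10^-6 K/W
R_cellular glass = (1/1.568 − 1/1.628)/(4π×0.0417) = 0.04485 K/W
R_total = 0.04486 K/W
Q = ΔT/R_total = 44/0.04486

Q ≈ 981 W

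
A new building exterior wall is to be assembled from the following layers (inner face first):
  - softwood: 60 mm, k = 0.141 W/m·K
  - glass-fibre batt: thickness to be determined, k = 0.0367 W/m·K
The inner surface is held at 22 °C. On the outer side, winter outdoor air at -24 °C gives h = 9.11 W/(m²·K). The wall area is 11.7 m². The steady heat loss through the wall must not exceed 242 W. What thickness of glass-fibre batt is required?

L ≈ 62 mm

Model the wall as resistances in series:
R_softwood = L/(kA) = 0.06/(0.141×11.7) = 0.03637 K/W
R_outer film = 1/(h_o·A) = 1/(9.11×11.7) = 0.009382 K/W
Sum of the known resistances R_other = 0.04575 K/W
Required total resistance R_tot = ΔT/Q_allow = 46/242 = 0.1901 K/W
R_glass-fibre batt = R_tot − R_other = 0.1443 K/W
L = R·k·A = 0.1443×0.0367×11.7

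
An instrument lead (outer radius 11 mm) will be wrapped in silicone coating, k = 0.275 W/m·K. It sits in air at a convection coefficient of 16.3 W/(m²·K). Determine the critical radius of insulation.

For a cylinder r_cr = k/h = 0.275/16.3
r_cr = 16.9 mm; since the bare radius (11 mm) is below r_cr, adding a thin layer of insulation will *increase* heat loss.

r_cr ≈ 16.9 mm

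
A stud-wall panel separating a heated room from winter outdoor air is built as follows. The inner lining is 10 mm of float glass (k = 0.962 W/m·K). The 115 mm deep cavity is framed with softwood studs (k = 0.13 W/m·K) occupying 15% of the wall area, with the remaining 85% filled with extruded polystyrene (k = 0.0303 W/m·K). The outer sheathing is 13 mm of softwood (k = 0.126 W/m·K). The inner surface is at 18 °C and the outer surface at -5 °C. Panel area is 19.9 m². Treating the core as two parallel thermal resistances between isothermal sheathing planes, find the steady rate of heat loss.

Sheathing layers in series; stud and cavity paths in parallel between them.
R_inner = 0.01/(0.962×19.9) = 5.224×10^-4 K/W
R_stud  = 0.115/(0.13×0.15×19.9) = 0.2964 K/W
R_cav   = 0.115/(0.0303×0.85×19.9) = 0.2244 K/W
1/R_core = 1/R_stud + 1/R_cav → R_core = 0.1277 K/W
R_outer = 0.013/(0.126×19.9) = 0.005185 K/W
R_total = 0.1334 K/W
Q = ΔT/R_total = 23/0.1334

Q ≈ 172 W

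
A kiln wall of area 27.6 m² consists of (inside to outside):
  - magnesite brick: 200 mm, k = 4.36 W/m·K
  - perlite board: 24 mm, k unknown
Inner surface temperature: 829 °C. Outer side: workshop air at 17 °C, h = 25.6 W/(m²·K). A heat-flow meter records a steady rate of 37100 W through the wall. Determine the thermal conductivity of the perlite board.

Thermal resistances in series:
R_magnesite brick = L/(kA) = 0.2/(4.36×27.6) = 0.001662 K/W
R_outer film = 1/(h_o·A) = 1/(25.6×27.6) = 0.001415 K/W
Sum of known resistances R_other = 0.003077 K/W
Total R = ΔT/Q = 812/37100 = 0.02189 K/W
R_perlite board = R_total − R_other = 0.01881 K/W
k = L/(R·A) = 0.024/(0.01881×27.6)

k ≈ 0.0462 W/(m·K)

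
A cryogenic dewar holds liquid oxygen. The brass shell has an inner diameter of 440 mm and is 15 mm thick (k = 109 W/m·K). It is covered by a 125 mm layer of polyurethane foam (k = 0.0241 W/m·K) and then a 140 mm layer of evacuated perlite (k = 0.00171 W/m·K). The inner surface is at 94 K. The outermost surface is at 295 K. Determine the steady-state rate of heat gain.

Q ≈ 4.89 W

Radial (spherical) resistances in series:
R_brass shell = (1/0.22 − 1/0.235)/(4π×109) = 2.118×10^-4 K/W
R_polyurethane foam = (1/0.235 − 1/0.36)/(4π×0.0241) = 4.879 K/W
R_evacuated perlite = (1/0.36 − 1/0.5)/(4π×0.00171) = 36.2 K/W
R_total = 41.07 K/W
Q = ΔT/R_total = 201/41.07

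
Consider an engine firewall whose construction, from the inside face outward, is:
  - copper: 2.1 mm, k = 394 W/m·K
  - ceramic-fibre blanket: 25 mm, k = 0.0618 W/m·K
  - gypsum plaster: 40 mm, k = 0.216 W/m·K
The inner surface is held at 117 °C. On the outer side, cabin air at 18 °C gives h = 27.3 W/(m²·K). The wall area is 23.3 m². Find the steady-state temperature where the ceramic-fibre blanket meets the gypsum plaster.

T ≈ 53.1 °C

Model the wall as resistances in series:
R_copper = L/(kA) = 0.0021/(394×23.3) = 2.288×10^-7 K/W
R_ceramic-fibre blanket = L/(kA) = 0.025/(0.0618×23.3) = 0.01736 K/W
R_gypsum plaster = L/(kA) = 0.04/(0.216×23.3) = 0.007948 K/W
R_outer film = 1/(h_o·A) = 1/(27.3×23.3) = 0.001572 K/W
R_total = 0.02688 K/W;  Q = ΔT/R_total = 99/0.02688 = 3683 W
T_interface = T_inner − Q·ΣR(inner→interface) = 117 − 3680×0.01736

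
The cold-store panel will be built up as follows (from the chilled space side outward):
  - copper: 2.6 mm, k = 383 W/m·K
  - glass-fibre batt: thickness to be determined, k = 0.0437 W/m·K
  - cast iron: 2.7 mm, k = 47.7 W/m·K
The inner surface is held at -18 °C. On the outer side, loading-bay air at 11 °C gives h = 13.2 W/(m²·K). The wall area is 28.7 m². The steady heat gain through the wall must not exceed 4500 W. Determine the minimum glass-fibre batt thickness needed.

L ≈ 4.77 mm

Treating each layer as a thermal resistance in series:
R_copper = L/(kA) = 0.0026/(383×28.7) = 2.365×10^-7 K/W
R_cast iron = L/(kA) = 0.0027/(47.7×28.7) = 1.972×10^-6 K/W
R_outer film = 1/(h_o·A) = 1/(13.2×28.7) = 0.00264 K/W
Sum of the known resistances R_other = 0.002642 K/W
Required total resistance R_tot = ΔT/Q_allow = 29/4500 = 0.006444 K/W
R_glass-fibre batt = R_tot − R_other = 0.003803 K/W
L = R·k·A = 0.003803×0.0437×28.7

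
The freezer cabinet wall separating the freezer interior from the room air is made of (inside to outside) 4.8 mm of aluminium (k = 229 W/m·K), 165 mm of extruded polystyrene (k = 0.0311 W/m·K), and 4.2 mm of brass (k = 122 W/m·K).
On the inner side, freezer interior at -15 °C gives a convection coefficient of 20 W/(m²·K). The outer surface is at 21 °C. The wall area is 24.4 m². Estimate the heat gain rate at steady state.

Using the resistance-network approach (series):
R_inner film = 1/(h_i·A) = 1/(20×24.4) = 0.002049 K/W
R_aluminium = L/(kA) = 0.0048/(229×24.4) = 8.59×10^-7 K/W
R_extruded polystyrene = L/(kA) = 0.165/(0.0311×24.4) = 0.2174 K/W
R_brass = L/(kA) = 0.0042/(122×24.4) = 1.411×10^-6 K/W
R_total = 0.2195 K/W
Q = ΔT / R_total = 36 / 0.2195

Q ≈ 164 W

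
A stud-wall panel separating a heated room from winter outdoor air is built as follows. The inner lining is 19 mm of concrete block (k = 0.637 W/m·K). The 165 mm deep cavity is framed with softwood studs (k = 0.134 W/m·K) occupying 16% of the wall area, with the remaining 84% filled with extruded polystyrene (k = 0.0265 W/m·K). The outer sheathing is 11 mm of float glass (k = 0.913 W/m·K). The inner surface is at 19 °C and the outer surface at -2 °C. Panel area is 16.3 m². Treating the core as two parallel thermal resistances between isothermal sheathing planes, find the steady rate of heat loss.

Q ≈ 89.7 W

Sheathing layers in series; stud and cavity paths in parallel between them.
R_inner = 0.019/(0.637×16.3) = 0.00183 K/W
R_stud  = 0.165/(0.134×0.16×16.3) = 0.4721 K/W
R_cav   = 0.165/(0.0265×0.84×16.3) = 0.4547 K/W
1/R_core = 1/R_stud + 1/R_cav → R_core = 0.2316 K/W
R_outer = 0.011/(0.913×16.3) = 7.392×10^-4 K/W
R_total = 0.2342 K/W
Q = ΔT/R_total = 21/0.2342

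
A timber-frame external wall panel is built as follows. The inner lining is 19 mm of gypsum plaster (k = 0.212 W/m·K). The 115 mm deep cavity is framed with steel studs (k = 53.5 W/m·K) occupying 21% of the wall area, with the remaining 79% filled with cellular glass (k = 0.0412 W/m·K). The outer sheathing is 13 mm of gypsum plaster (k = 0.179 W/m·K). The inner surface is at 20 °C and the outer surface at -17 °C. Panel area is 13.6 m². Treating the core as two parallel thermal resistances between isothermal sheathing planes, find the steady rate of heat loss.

Q ≈ 2920 W

Sheathing layers in series; stud and cavity paths in parallel between them.
R_inner = 0.019/(0.212×13.6) = 0.00659 K/W
R_stud  = 0.115/(53.5×0.21×13.6) = 7.526×10^-4 K/W
R_cav   = 0.115/(0.0412×0.79×13.6) = 0.2598 K/W
1/R_core = 1/R_stud + 1/R_cav → R_core = 7.505×10^-4 K/W
R_outer = 0.013/(0.179×13.6) = 0.00534 K/W
R_total = 0.01268 K/W
Q = ΔT/R_total = 37/0.01268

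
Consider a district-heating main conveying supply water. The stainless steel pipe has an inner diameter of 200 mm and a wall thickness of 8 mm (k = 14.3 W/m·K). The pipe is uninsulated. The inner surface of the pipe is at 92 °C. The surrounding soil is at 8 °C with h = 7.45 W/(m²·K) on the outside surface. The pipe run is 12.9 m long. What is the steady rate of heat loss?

Radial resistances (cylindrical: R_cond = ln(r_o/r_i)/(2πkL), R_conv = 1/(h·2πrL)):
R_stainless steel pipe wall = ln(108/100)/(2π×14.3×12.9) = 6.64×10^-5 K/W
R_outer film = 1/(h_o·2πr_oL) = 1/(7.45×2π×0.108×12.9) = 0.01533 K/W
R_total = 0.0154 K/W
Q = ΔT/R_total = 84/0.0154

Q ≈ 5450 W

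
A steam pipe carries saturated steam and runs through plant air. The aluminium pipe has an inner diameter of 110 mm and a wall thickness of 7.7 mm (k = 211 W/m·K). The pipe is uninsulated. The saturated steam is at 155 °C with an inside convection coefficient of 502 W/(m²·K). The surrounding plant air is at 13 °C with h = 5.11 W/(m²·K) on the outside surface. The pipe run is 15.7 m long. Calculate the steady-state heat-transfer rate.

For a radial system each layer contributes R = ln(r_out/r_in)/(2πkL); films add R = 1/(hA).
R_inner film = 1/(h_i·2πr₁L) = 1/(502×2π×0.055×15.7) = 3.672×10^-4 K/W
R_aluminium pipe wall = ln(62.7/55)/(2π×211×15.7) = 6.295×10^-6 K/W
R_outer film = 1/(h_o·2πr_oL) = 1/(5.11×2π×0.0627×15.7) = 0.03164 K/W
R_total = 0.03201 K/W
Q = ΔT/R_total = 142/0.03201

Q ≈ 4440 W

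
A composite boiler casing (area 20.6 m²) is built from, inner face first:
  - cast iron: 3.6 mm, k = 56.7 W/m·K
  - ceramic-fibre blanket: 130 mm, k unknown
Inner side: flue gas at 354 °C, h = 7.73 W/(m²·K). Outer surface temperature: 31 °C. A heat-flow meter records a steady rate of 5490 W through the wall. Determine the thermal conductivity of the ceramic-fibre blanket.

k ≈ 0.12 W/(m·K)

Model the wall as resistances in series:
R_inner film = 1/(h_i·A) = 1/(7.73×20.6) = 0.00628 K/W
R_cast iron = L/(kA) = 0.0036/(56.7×20.6) = 3.082×10^-6 K/W
Sum of known resistances R_other = 0.006283 K/W
Total R = ΔT/Q = 323/5490 = 0.05883 K/W
R_ceramic-fibre blanket = R_total − R_other = 0.05255 K/W
k = L/(R·A) = 0.13/(0.05255×20.6)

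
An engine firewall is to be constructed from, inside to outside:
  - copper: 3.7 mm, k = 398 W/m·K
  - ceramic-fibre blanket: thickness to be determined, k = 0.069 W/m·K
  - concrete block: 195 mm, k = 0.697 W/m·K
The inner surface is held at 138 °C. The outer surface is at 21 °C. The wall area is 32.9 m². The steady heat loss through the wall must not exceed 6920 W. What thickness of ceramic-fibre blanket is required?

Series thermal resistances:
R_copper = L/(kA) = 0.0037/(398×32.9) = 2.826×10^-7 K/W
R_concrete block = L/(kA) = 0.195/(0.697×32.9) = 0.008504 K/W
Sum of the known resistances R_other = 0.008504 K/W
Required total resistance R_tot = ΔT/Q_allow = 117/6920 = 0.01691 K/W
R_ceramic-fibre blanket = R_tot − R_other = 0.008404 K/W
L = R·k·A = 0.008404×0.069×32.9

L ≈ 19.1 mm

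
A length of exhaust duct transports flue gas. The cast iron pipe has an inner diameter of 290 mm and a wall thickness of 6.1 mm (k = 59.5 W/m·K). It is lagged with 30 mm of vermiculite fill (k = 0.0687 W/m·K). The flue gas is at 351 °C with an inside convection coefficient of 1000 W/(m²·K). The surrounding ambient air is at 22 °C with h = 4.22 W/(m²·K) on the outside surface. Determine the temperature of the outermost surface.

T ≈ 131 °C

Radial resistances (cylindrical: R_cond = ln(r_o/r_i)/(2πkL), R_conv = 1/(h·2πrL)):
R_inner film = 1/(h_i·2πr₁L) = 1/(1000×2π×0.145×1) = 0.001098 K/W
R_cast iron pipe wall = ln(151.1/145)/(2π×59.5×1) = 1.102×10^-4 K/W
R_vermiculite fill = ln(181.1/151.1)/(2π×0.0687×1) = 0.4196 K/W
R_outer film = 1/(h_o·2πr_oL) = 1/(4.22×2π×0.1811×1) = 0.2083 K/W
R_total = 0.629 K/W
Q = ΔT/R_total = 329/0.629
Q = 523 W/m
T_interface = T_inner − Q·ΣR(inner→interface) = 351 − 523×0.4208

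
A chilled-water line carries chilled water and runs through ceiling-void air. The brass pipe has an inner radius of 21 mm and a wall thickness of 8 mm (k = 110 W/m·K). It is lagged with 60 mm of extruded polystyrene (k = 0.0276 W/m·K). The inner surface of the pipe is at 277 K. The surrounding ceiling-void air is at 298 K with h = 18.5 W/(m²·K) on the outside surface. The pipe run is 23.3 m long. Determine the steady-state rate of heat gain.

Q ≈ 74.6 W

Per-layer cylindrical resistances, series-summed:
R_brass pipe wall = ln(29/21)/(2π×110×23.3) = 2.004×10^-5 K/W
R_extruded polystyrene = ln(89/29)/(2π×0.0276×23.3) = 0.2775 K/W
R_outer film = 1/(h_o·2πr_oL) = 1/(18.5×2π×0.089×23.3) = 0.004149 K/W
R_total = 0.2817 K/W
Q = ΔT/R_total = 21/0.2817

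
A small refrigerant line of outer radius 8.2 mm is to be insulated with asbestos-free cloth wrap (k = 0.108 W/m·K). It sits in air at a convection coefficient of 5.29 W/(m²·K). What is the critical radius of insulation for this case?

r_cr ≈ 20.4 mm

For a cylinder r_cr = k/h = 0.108/5.29
r_cr = 20.4 mm; since the bare radius (8.2 mm) is below r_cr, adding a thin layer of insulation will *increase* heat loss.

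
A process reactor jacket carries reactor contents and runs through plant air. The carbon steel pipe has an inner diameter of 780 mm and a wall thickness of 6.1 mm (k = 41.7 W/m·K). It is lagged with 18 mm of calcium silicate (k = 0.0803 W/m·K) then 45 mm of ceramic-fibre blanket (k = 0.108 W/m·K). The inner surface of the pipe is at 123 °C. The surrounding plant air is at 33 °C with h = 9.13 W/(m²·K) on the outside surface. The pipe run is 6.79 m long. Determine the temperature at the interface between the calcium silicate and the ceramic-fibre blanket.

For a radial system each layer contributes R = ln(r_out/r_in)/(2πkL); films add R = 1/(hA).
R_carbon steel pipe wall = ln(396.1/390)/(2π×41.7×6.79) = 8.724×10^-6 K/W
R_calcium silicate = ln(414.1/396.1)/(2π×0.0803×6.79) = 0.01297 K/W
R_ceramic-fibre blanket = ln(459.1/414.1)/(2π×0.108×6.79) = 0.02239 K/W
R_outer film = 1/(h_o·2πr_oL) = 1/(9.13×2π×0.4591×6.79) = 0.005592 K/W
R_total = 0.04096 K/W
Q = ΔT/R_total = 90/0.04096
Q = 2200 W
T_interface = T_inner − Q·ΣR(inner→interface) = 123 − 2200×0.01298

T ≈ 94.5 °C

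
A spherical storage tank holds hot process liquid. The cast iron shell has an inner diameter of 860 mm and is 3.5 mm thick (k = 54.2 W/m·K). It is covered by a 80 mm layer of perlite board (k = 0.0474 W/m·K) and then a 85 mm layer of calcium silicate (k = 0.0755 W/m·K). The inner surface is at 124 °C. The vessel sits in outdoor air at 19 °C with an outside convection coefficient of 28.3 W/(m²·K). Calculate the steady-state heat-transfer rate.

Spherical conduction: R = (1/r_in − 1/r_out)/(4πk) per layer; series-sum.
R_cast iron shell = (1/0.43 − 1/0.4335)/(4π×54.2) = 2.757×10^-5 K/W
R_perlite board = (1/0.4335 − 1/0.5135)/(4π×0.0474) = 0.6034 K/W
R_calcium silicate = (1/0.5135 − 1/0.5985)/(4π×0.0755) = 0.2915 K/W
R_outer film = 1/(h·4πr_o²) = 1/(28.3×4π×0.5985²) = 0.00785 K/W
R_total = 0.9027 K/W
Q = ΔT/R_total = 105/0.9027

Q ≈ 116 W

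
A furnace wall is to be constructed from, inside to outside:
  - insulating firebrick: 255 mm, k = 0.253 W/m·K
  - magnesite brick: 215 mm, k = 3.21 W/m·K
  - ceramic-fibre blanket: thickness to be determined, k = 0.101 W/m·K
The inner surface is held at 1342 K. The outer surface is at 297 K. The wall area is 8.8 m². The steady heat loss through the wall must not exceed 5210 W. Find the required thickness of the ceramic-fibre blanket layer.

L ≈ 69.7 mm

Treating each layer as a thermal resistance in series:
R_insulating firebrick = L/(kA) = 0.255/(0.253×8.8) = 0.1145 K/W
R_magnesite brick = L/(kA) = 0.215/(3.21×8.8) = 0.007611 K/W
Sum of the known resistances R_other = 0.1221 K/W
Required total resistance R_tot = ΔT/Q_allow = 1045/5210 = 0.2006 K/W
R_ceramic-fibre blanket = R_tot − R_other = 0.07843 K/W
L = R·k·A = 0.07843×0.101×8.8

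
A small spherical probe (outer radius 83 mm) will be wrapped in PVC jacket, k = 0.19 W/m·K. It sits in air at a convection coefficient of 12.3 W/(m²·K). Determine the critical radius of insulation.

r_cr ≈ 30.9 mm

For a sphere r_cr = 2k/h = 2×0.19/12.3
r_cr = 30.9 mm; since the bare radius (83 mm) is above r_cr, any added insulation will reduce heat loss.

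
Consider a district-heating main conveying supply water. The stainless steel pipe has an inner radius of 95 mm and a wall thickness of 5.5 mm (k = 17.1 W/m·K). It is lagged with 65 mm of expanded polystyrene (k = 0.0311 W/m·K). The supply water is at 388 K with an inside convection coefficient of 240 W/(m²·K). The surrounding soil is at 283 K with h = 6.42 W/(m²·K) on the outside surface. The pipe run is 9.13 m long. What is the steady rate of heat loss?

Q ≈ 354 W

For a radial system each layer contributes R = ln(r_out/r_in)/(2πkL); films add R = 1/(hA).
R_inner film = 1/(h_i·2πr₁L) = 1/(240×2π×0.095×9.13) = 7.646×10^-4 K/W
R_stainless steel pipe wall = ln(100.5/95)/(2π×17.1×9.13) = 5.737×10^-5 K/W
R_expanded polystyrene = ln(165.5/100.5)/(2π×0.0311×9.13) = 0.2796 K/W
R_outer film = 1/(h_o·2πr_oL) = 1/(6.42×2π×0.1655×9.13) = 0.01641 K/W
R_total = 0.2968 K/W
Q = ΔT/R_total = 105/0.2968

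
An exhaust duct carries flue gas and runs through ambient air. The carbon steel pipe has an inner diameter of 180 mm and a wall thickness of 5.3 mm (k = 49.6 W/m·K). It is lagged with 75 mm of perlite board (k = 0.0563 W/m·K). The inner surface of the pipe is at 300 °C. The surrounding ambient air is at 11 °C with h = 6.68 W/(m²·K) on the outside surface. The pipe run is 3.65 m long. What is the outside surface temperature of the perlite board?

Treating each annulus and film as a series resistance:
R_carbon steel pipe wall = ln(95.3/90)/(2π×49.6×3.65) = 5.03×10^-5 K/W
R_perlite board = ln(170.3/95.3)/(2π×0.0563×3.65) = 0.4496 K/W
R_outer film = 1/(h_o·2πr_oL) = 1/(6.68×2π×0.1703×3.65) = 0.03833 K/W
R_total = 0.488 K/W
Q = ΔT/R_total = 289/0.488
Q = 592 W
T_interface = T_inner − Q·ΣR(inner→interface) = 300 − 592×0.4497

T ≈ 33.7 °C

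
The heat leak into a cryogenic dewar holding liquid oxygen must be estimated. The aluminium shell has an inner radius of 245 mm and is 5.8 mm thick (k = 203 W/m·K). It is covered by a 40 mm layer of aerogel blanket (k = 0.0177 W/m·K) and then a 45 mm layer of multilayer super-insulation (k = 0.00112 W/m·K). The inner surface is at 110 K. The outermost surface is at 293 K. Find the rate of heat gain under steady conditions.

For a spherical shell R = (1/r₁ − 1/r₂)/(4πk); film R = 1/(h·4πr²). In series:
R_aluminium shell = (1/0.245 − 1/0.2508)/(4π×203) = 3.7×10^-5 K/W
R_aerogel blanket = (1/0.2508 − 1/0.2908)/(4π×0.0177) = 2.466 K/W
R_multilayer super-insulation = (1/0.2908 − 1/0.3358)/(4π×0.00112) = 32.74 K/W
R_total = 35.21 K/W
Q = ΔT/R_total = 183/35.21

Q ≈ 5.2 W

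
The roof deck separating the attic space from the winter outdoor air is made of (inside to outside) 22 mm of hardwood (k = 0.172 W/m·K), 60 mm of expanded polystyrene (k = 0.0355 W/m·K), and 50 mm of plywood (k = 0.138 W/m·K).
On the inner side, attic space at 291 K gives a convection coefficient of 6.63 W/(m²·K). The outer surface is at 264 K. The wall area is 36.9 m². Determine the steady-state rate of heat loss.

Q ≈ 427 W

Model the wall as resistances in series:
R_inner film = 1/(h_i·A) = 1/(6.63×36.9) = 0.004088 K/W
R_hardwood = L/(kA) = 0.022/(0.172×36.9) = 0.003466 K/W
R_expanded polystyrene = L/(kA) = 0.06/(0.0355×36.9) = 0.0458 K/W
R_plywood = L/(kA) = 0.05/(0.138×36.9) = 0.009819 K/W
R_total = 0.06318 K/W
Q = ΔT / R_total = 27 / 0.06318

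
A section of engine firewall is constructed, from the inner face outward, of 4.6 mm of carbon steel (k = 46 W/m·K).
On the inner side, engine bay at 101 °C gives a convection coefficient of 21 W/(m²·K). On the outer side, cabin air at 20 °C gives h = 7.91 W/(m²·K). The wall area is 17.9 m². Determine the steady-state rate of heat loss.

Using the resistance-network approach (series):
R_inner film = 1/(h_i·A) = 1/(21×17.9) = 0.00266 K/W
R_carbon steel = L/(kA) = 0.0046/(46×17.9) = 5.587×10^-6 K/W
R_outer film = 1/(h_o·A) = 1/(7.91×17.9) = 0.007063 K/W
R_total = 0.009729 K/W
Q = ΔT / R_total = 81 / 0.009729

Q ≈ 8330 W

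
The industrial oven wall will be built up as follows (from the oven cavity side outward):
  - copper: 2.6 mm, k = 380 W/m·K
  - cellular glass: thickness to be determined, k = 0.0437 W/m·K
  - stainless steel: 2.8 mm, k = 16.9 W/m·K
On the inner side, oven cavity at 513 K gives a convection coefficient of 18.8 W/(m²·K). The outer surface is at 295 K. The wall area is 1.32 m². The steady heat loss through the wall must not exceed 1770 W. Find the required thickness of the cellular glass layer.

L ≈ 4.77 mm

Series thermal resistances:
R_inner film = 1/(h_i·A) = 1/(18.8×1.32) = 0.0403 K/W
R_copper = L/(kA) = 0.0026/(380×1.32) = 5.183×10^-6 K/W
R_stainless steel = L/(kA) = 0.0028/(16.9×1.32) = 1.255×10^-4 K/W
Sum of the known resistances R_other = 0.04043 K/W
Required total resistance R_tot = ΔT/Q_allow = 218/1770 = 0.1232 K/W
R_cellular glass = R_tot − R_other = 0.08274 K/W
L = R·k·A = 0.08274×0.0437×1.32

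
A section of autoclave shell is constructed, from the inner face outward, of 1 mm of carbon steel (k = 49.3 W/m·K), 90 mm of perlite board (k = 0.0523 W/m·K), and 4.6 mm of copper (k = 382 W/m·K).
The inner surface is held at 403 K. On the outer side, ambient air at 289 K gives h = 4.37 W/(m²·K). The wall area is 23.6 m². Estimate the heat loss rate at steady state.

Treating each layer as a thermal resistance in series:
R_carbon steel = L/(kA) = 0.001/(49.3×23.6) = 8.595×10^-7 K/W
R_perlite board = L/(kA) = 0.09/(0.0523×23.6) = 0.07292 K/W
R_copper = L/(kA) = 0.0046/(382×23.6) = 5.102×10^-7 K/W
R_outer film = 1/(h_o·A) = 1/(4.37×23.6) = 0.009696 K/W
R_total = 0.08261 K/W
Q = ΔT / R_total = 114 / 0.08261

Q ≈ 1380 W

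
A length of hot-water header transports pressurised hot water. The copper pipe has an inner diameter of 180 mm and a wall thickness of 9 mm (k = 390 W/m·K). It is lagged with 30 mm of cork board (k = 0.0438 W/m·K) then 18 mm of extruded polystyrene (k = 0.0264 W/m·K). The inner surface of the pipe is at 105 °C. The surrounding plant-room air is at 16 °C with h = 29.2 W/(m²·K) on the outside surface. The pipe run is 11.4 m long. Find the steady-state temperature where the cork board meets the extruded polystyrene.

T ≈ 57.1 °C

For a radial system each layer contributes R = ln(r_out/r_in)/(2πkL); films add R = 1/(hA).
R_copper pipe wall = ln(99/90)/(2π×390×11.4) = 3.412×10^-6 K/W
R_cork board = ln(129/99)/(2π×0.0438×11.4) = 0.08437 K/W
R_extruded polystyrene = ln(147/129)/(2π×0.0264×11.4) = 0.06908 K/W
R_outer film = 1/(h_o·2πr_oL) = 1/(29.2×2π×0.147×11.4) = 0.003252 K/W
R_total = 0.1567 K/W
Q = ΔT/R_total = 89/0.1567
Q = 568 W
T_interface = T_inner − Q·ΣR(inner→interface) = 105 − 568×0.08437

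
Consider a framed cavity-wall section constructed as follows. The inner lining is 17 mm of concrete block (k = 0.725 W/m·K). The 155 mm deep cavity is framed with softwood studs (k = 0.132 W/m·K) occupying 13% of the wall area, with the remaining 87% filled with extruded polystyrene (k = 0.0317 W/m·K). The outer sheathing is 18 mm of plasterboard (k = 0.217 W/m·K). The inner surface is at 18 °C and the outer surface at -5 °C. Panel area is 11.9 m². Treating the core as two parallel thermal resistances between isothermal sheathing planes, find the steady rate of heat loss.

Q ≈ 76.6 W

Sheathing layers in series; stud and cavity paths in parallel between them.
R_inner = 0.017/(0.725×11.9) = 0.00197 K/W
R_stud  = 0.155/(0.132×0.13×11.9) = 0.759 K/W
R_cav   = 0.155/(0.0317×0.87×11.9) = 0.4723 K/W
1/R_core = 1/R_stud + 1/R_cav → R_core = 0.2911 K/W
R_outer = 0.018/(0.217×11.9) = 0.006971 K/W
R_total = 0.3001 K/W
Q = ΔT/R_total = 23/0.3001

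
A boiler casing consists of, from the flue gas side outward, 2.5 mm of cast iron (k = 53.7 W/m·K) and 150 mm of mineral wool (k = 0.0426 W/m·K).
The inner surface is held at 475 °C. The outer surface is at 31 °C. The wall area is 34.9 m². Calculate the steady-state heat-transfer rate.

Treating each layer as a thermal resistance in series:
R_cast iron = L/(kA) = 0.0025/(53.7×34.9) = 1.334×10^-6 K/W
R_mineral wool = L/(kA) = 0.15/(0.0426×34.9) = 0.1009 K/W
R_total = 0.1009 K/W
Q = ΔT / R_total = 444 / 0.1009

Q ≈ 4400 W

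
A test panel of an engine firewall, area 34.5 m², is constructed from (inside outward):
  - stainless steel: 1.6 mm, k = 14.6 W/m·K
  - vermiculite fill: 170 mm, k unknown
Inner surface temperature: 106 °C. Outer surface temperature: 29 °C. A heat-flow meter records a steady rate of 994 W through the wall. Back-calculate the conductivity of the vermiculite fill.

Thermal resistances in series:
R_stainless steel = L/(kA) = 0.0016/(14.6×34.5) = 3.176×10^-6 K/W
Sum of known resistances R_other = 3.176×10^-6 K/W
Total R = ΔT/Q = 77/994 = 0.07746 K/W
R_vermiculite fill = R_total − R_other = 0.07746 K/W
k = L/(R·A) = 0.17/(0.07746×34.5)

k ≈ 0.0636 W/(m·K)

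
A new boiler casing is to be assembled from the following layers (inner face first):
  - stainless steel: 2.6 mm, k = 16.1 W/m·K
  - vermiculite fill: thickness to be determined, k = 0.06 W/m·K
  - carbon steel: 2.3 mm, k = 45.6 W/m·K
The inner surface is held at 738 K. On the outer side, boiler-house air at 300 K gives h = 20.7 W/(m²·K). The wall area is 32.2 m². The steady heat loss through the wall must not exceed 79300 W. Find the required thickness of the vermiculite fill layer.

L ≈ 7.76 mm

Series thermal resistances:
R_stainless steel = L/(kA) = 0.0026/(16.1×32.2) = 5.015×10^-6 K/W
R_carbon steel = L/(kA) = 0.0023/(45.6×32.2) = 1.566×10^-6 K/W
R_outer film = 1/(h_o·A) = 1/(20.7×32.2) = 0.0015 K/W
Sum of the known resistances R_other = 0.001507 K/W
Required total resistance R_tot = ΔT/Q_allow = 438/79300 = 0.005523 K/W
R_vermiculite fill = R_tot − R_other = 0.004016 K/W
L = R·k·A = 0.004016×0.06×32.2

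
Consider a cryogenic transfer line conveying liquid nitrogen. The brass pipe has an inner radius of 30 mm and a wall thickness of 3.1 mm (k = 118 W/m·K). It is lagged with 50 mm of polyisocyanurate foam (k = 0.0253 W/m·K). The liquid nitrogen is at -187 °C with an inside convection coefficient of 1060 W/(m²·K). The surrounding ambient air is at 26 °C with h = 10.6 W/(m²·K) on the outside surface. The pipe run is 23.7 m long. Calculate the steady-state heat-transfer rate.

Q ≈ 845 W

Radial resistances (cylindrical: R_cond = ln(r_o/r_i)/(2πkL), R_conv = 1/(h·2πrL)):
R_inner film = 1/(h_i·2πr₁L) = 1/(1060×2π×0.03×23.7) = 2.112×10^-4 K/W
R_brass pipe wall = ln(33.1/30)/(2π×118×23.7) = 5.596×10^-6 K/W
R_polyisocyanurate foam = ln(83.1/33.1)/(2π×0.0253×23.7) = 0.2443 K/W
R_outer film = 1/(h_o·2πr_oL) = 1/(10.6×2π×0.0831×23.7) = 0.007624 K/W
R_total = 0.2522 K/W
Q = ΔT/R_total = 213/0.2522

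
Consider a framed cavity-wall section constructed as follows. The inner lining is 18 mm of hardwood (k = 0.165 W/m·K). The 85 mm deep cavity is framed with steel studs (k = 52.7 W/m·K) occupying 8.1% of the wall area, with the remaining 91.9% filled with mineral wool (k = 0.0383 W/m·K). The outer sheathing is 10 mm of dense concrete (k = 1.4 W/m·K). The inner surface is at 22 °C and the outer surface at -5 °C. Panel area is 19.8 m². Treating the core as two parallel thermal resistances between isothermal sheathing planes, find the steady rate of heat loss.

Q ≈ 3930 W

Sheathing layers in series; stud and cavity paths in parallel between them.
R_inner = 0.018/(0.165×19.8) = 0.00551 K/W
R_stud  = 0.085/(52.7×0.081×19.8) = 0.001006 K/W
R_cav   = 0.085/(0.0383×0.919×19.8) = 0.122 K/W
1/R_core = 1/R_stud + 1/R_cav → R_core = 9.975×10^-4 K/W
R_outer = 0.01/(1.4×19.8) = 3.608×10^-4 K/W
R_total = 0.006868 K/W
Q = ΔT/R_total = 27/0.006868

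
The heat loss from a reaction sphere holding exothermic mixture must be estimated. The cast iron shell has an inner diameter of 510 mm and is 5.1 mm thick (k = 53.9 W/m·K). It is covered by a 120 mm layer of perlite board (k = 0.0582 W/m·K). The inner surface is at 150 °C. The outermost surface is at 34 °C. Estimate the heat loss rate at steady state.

Each spherical layer contributes R = (1/r_i − 1/r_o)/(4πk):
R_cast iron shell = (1/0.255 − 1/0.2601)/(4π×53.9) = 1.135×10^-4 K/W
R_perlite board = (1/0.2601 − 1/0.3801)/(4π×0.0582) = 1.66 K/W
R_total = 1.66 K/W
Q = ΔT/R_total = 116/1.66

Q ≈ 69.9 W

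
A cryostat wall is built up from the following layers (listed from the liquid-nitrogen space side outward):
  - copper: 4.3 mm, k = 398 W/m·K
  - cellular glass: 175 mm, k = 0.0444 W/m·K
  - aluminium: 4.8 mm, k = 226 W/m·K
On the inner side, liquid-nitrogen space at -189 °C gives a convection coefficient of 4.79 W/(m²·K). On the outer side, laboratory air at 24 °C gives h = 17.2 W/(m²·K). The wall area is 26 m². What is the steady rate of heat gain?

Q ≈ 1320 W

Treating each layer as a thermal resistance in series:
R_inner film = 1/(h_i·A) = 1/(4.79×26) = 0.00803 K/W
R_copper = L/(kA) = 0.0043/(398×26) = 4.155×10^-7 K/W
R_cellular glass = L/(kA) = 0.175/(0.0444×26) = 0.1516 K/W
R_aluminium = L/(kA) = 0.0048/(226×26) = 8.169×10^-7 K/W
R_outer film = 1/(h_o·A) = 1/(17.2×26) = 0.002236 K/W
R_total = 0.1619 K/W
Q = ΔT / R_total = 213 / 0.1619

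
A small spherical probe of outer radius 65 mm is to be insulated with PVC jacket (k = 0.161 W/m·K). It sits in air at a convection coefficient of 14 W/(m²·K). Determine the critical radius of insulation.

r_cr ≈ 23 mm

For a sphere r_cr = 2k/h = 2×0.161/14
r_cr = 23 mm; since the bare radius (65 mm) is above r_cr, any added insulation will reduce heat loss.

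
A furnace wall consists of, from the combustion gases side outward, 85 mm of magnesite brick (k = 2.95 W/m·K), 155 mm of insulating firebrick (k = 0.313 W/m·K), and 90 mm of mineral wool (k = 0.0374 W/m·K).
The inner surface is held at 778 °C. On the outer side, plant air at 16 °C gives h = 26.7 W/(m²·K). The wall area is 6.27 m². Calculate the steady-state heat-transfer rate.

Q ≈ 1610 W

Treating each layer as a thermal resistance in series:
R_magnesite brick = L/(kA) = 0.085/(2.95×6.27) = 0.004595 K/W
R_insulating firebrick = L/(kA) = 0.155/(0.313×6.27) = 0.07898 K/W
R_mineral wool = L/(kA) = 0.09/(0.0374×6.27) = 0.3838 K/W
R_outer film = 1/(h_o·A) = 1/(26.7×6.27) = 0.005973 K/W
R_total = 0.4733 K/W
Q = ΔT / R_total = 762 / 0.4733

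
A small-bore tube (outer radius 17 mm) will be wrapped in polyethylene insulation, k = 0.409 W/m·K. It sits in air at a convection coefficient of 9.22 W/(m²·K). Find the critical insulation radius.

r_cr ≈ 44.4 mm

For a cylinder r_cr = k/h = 0.409/9.22
r_cr = 44.4 mm; since the bare radius (17 mm) is below r_cr, adding a thin layer of insulation will *increase* heat loss.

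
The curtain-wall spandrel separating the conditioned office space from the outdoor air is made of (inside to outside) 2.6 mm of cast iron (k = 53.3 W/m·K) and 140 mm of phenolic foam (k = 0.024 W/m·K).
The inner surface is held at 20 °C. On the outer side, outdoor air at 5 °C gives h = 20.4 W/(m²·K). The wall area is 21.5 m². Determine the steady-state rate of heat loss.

Q ≈ 54.8 W

Treating each layer as a thermal resistance in series:
R_cast iron = L/(kA) = 0.0026/(53.3×21.5) = 2.269×10^-6 K/W
R_phenolic foam = L/(kA) = 0.14/(0.024×21.5) = 0.2713 K/W
R_outer film = 1/(h_o·A) = 1/(20.4×21.5) = 0.00228 K/W
R_total = 0.2736 K/W
Q = ΔT / R_total = 15 / 0.2736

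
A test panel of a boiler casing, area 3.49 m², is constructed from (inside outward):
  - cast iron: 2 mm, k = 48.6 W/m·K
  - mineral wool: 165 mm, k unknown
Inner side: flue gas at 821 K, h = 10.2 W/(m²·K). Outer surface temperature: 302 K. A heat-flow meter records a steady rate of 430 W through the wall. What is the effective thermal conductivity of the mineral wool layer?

Series thermal resistances:
R_inner film = 1/(h_i·A) = 1/(10.2×3.49) = 0.02809 K/W
R_cast iron = L/(kA) = 0.002/(48.6×3.49) = 1.179×10^-5 K/W
Sum of known resistances R_other = 0.0281 K/W
Total R = ΔT/Q = 519/430 = 1.207 K/W
R_mineral wool = R_total − R_other = 1.179 K/W
k = L/(R·A) = 0.165/(1.179×3.49)

k ≈ 0.0401 W/(m·K)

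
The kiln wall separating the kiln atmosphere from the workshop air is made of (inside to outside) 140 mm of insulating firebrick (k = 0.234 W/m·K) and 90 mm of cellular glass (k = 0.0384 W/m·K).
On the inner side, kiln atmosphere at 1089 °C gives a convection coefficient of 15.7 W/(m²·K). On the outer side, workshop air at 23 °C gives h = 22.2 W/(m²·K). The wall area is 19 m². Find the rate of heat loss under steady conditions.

Q ≈ 6640 W

Model the wall as resistances in series:
R_inner film = 1/(h_i·A) = 1/(15.7×19) = 0.003352 K/W
R_insulating firebrick = L/(kA) = 0.14/(0.234×19) = 0.03149 K/W
R_cellular glass = L/(kA) = 0.09/(0.0384×19) = 0.1234 K/W
R_outer film = 1/(h_o·A) = 1/(22.2×19) = 0.002371 K/W
R_total = 0.1606 K/W
Q = ΔT / R_total = 1066 / 0.1606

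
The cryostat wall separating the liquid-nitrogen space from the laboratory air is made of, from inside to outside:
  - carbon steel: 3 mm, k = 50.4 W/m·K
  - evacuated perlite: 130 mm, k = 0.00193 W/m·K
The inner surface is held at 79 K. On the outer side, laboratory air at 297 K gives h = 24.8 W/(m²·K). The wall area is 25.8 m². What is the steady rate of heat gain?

Treating each layer as a thermal resistance in series:
R_carbon steel = L/(kA) = 0.003/(50.4×25.8) = 2.307×10^-6 K/W
R_evacuated perlite = L/(kA) = 0.13/(0.00193×25.8) = 2.611 K/W
R_outer film = 1/(h_o·A) = 1/(24.8×25.8) = 0.001563 K/W
R_total = 2.612 K/W
Q = ΔT / R_total = 218 / 2.612

Q ≈ 83.5 W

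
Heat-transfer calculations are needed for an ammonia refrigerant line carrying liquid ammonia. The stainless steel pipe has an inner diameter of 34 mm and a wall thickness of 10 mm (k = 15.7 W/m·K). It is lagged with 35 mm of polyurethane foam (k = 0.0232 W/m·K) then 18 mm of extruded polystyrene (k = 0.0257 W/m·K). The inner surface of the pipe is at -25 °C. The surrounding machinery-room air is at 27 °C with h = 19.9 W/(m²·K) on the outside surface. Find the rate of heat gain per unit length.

q′ ≈ 7.04 W/m

Per-layer cylindrical resistances, series-summed:
R_stainless steel pipe wall = ln(27/17)/(2π×15.7×1) = 0.00469 K/W
R_polyurethane foam = ln(62/27)/(2π×0.0232×1) = 5.703 K/W
R_extruded polystyrene = ln(80/62)/(2π×0.0257×1) = 1.578 K/W
R_outer film = 1/(h_o·2πr_oL) = 1/(19.9×2π×0.08×1) = 0.09997 K/W
R_total = 7.386 K/W
Q = ΔT/R_total = 52/7.386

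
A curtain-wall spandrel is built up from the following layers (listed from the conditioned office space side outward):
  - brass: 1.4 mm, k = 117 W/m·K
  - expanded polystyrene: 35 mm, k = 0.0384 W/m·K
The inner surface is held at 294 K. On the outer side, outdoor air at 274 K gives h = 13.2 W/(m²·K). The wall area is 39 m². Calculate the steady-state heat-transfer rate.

Using the resistance-network approach (series):
R_brass = L/(kA) = 0.0014/(117×39) = 3.068×10^-7 K/W
R_expanded polystyrene = L/(kA) = 0.035/(0.0384×39) = 0.02337 K/W
R_outer film = 1/(h_o·A) = 1/(13.2×39) = 0.001943 K/W
R_total = 0.02531 K/W
Q = ΔT / R_total = 20 / 0.02531

Q ≈ 790 W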